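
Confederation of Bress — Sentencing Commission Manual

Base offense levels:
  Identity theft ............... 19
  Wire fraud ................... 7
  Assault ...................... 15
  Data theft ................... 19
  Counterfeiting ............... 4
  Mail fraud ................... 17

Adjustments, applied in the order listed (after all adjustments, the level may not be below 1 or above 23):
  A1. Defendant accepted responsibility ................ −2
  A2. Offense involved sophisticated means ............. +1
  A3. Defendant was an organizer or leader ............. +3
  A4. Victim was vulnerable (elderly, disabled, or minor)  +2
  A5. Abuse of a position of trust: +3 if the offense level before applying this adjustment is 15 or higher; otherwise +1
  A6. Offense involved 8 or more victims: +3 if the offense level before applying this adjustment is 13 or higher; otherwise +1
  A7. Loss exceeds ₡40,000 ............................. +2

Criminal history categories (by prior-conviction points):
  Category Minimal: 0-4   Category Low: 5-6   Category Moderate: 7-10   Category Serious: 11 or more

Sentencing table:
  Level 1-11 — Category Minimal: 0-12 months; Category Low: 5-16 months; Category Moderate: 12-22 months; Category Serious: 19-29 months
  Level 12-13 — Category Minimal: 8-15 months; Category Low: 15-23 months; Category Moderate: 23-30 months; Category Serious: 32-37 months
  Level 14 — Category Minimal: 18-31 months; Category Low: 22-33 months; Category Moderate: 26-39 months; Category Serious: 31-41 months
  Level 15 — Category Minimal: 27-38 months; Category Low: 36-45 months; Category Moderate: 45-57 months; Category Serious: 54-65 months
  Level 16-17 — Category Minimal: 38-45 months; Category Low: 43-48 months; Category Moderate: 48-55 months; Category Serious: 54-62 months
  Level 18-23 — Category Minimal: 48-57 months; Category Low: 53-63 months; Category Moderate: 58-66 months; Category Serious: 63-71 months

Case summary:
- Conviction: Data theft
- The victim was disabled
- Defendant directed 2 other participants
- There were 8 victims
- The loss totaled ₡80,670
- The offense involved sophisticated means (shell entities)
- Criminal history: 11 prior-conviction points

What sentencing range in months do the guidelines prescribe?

Base offense level for data theft: 19.
A1 does not apply.
A2 applies: 19 + 1 = 20.
A3 applies: 20 + 3 = 23.
A4 applies: 23 + 2 = 25.
A5 does not apply.
A6 applies (level before this adjustment is 25 ≥ 13, so +3): 25 + 3 = 28.
A7 applies: 28 + 2 = 30.
Level 30 exceeds the maximum of 23; capped at 23.
Final offense level: 23.
Criminal history: 11 prior points → Category Serious (11+).
Level 23 falls in the 18-23 band.
Grid: Level 18-23 × Category Serious = 63-71 months.

63-71 months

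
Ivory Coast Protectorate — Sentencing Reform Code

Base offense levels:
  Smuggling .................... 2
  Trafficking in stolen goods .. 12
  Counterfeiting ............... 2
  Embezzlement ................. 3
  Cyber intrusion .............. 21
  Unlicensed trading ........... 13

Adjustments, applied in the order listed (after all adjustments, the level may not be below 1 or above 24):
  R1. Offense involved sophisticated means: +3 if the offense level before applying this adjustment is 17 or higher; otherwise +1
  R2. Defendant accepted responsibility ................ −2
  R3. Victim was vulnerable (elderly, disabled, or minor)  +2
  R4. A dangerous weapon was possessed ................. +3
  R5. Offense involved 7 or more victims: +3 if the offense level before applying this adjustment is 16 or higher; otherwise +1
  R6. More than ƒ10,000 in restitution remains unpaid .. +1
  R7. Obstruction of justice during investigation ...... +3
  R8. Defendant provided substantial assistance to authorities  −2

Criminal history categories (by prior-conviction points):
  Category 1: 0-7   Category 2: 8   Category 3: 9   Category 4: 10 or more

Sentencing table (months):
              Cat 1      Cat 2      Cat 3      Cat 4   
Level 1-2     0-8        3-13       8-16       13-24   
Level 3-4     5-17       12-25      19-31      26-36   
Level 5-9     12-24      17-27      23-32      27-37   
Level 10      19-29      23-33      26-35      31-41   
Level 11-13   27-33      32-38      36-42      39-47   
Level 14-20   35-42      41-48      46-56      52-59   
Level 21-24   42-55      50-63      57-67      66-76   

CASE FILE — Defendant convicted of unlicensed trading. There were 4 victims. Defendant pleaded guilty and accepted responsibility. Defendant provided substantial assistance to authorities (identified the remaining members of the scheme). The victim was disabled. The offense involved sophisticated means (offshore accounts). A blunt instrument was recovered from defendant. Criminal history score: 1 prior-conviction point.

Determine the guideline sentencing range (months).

35-42 months

Base offense level for unlicensed trading: 13.
R1 applies (level before this adjustment is 13 < 17, so +1): 13 + 1 = 14.
R2 applies: 14 − 2 = 12.
R3 applies: 12 + 2 = 14.
R4 applies: 14 + 3 = 17.
R6 does not apply.
R8 applies: 17 − 2 = 15.
Final offense level: 15.
Criminal history: 1 prior point → Category 1 (0-7).
Level 15 falls in the 14-20 band.
Grid: Level 14-20 × Category 1 = 35-42 months.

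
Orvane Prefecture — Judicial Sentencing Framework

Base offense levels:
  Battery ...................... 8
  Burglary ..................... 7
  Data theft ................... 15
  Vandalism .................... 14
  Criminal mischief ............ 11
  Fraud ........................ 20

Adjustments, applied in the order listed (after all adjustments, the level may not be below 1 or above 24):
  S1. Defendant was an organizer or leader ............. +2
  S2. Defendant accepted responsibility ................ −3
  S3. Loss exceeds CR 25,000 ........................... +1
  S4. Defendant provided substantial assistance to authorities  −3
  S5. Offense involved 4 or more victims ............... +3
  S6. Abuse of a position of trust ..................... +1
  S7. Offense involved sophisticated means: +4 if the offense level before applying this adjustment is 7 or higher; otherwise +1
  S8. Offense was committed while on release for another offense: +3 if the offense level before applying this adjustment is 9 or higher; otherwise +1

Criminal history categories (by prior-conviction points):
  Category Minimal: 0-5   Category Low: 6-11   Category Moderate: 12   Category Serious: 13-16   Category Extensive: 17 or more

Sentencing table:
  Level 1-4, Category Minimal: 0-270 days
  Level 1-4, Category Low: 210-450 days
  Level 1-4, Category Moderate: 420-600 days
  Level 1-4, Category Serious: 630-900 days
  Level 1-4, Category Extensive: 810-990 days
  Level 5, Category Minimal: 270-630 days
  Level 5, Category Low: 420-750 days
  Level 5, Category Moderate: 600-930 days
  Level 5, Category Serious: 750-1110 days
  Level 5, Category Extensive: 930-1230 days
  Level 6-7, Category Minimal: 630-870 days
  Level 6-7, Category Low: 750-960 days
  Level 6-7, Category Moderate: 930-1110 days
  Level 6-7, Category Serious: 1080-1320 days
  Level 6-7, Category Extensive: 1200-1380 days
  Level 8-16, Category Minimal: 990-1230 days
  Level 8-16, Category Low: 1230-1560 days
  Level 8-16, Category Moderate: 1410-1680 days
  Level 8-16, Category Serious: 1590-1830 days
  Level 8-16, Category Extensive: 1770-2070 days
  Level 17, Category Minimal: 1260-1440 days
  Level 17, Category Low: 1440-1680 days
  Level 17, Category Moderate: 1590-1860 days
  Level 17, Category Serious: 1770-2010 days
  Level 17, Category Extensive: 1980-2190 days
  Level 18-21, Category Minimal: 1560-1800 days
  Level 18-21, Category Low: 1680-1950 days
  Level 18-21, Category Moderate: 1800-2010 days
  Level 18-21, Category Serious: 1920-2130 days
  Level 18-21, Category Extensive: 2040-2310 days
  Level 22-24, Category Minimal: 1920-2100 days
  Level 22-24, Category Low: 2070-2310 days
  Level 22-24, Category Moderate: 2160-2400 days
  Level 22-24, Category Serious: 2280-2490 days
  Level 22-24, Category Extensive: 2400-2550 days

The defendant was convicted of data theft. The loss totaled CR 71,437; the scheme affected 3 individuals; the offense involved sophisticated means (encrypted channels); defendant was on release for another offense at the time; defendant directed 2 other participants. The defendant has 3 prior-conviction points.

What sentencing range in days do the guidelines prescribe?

Base offense level for data theft: 15.
S1 applies: 15 + 2 = 17.
S3 applies: 17 + 1 = 18.
S5 does not apply.
S7 applies (level before this adjustment is 18 ≥ 7, so +4): 18 + 4 = 22.
S8 applies (level before this adjustment is 22 ≥ 9, so +3): 22 + 3 = 25.
Level 25 exceeds the maximum of 24; capped at 24.
Final offense level: 24.
Criminal history: 3 prior points → Category Minimal (0-5).
Level 24 falls in the 22-24 band.
Grid: Level 22-24 × Category Minimal = 1920-2100 days.

1920-2100 days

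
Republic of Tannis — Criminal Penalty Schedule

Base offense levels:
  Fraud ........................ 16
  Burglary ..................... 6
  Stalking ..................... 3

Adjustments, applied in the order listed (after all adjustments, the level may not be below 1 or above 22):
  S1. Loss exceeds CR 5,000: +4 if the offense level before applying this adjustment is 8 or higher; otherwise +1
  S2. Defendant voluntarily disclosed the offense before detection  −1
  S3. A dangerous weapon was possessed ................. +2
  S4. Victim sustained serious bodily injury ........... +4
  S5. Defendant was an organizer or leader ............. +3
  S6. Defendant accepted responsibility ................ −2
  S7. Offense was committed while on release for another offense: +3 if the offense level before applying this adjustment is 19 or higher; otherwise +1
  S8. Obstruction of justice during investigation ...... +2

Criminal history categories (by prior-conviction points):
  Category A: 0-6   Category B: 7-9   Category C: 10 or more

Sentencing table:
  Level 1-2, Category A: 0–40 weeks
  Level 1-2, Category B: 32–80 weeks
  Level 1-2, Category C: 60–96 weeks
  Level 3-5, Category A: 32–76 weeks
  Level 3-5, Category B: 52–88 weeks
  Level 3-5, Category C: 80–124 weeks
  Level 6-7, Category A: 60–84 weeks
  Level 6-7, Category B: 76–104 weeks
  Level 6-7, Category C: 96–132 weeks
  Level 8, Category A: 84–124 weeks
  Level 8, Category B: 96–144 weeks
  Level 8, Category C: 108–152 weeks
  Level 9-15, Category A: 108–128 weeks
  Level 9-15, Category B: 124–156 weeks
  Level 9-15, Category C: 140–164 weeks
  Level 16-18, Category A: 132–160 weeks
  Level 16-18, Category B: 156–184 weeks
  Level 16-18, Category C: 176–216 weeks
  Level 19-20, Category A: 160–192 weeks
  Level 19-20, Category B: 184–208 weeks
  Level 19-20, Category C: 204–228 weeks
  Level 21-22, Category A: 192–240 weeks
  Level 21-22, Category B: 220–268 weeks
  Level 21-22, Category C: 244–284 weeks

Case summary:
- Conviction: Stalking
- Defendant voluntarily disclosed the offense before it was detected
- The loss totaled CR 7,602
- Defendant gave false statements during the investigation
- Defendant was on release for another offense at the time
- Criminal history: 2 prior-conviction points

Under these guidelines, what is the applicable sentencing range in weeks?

60-84 weeks

Base offense level for stalking: 3.
S1 applies (level before this adjustment is 3 < 8, so +1): 3 + 1 = 4.
S2 applies: 4 − 1 = 3.
S3 does not apply.
S4 does not apply.
S5 does not apply.
S6 does not apply.
S7 applies (level before this adjustment is 3 < 19, so +1): 3 + 1 = 4.
S8 applies: 4 + 2 = 6.
Final offense level: 6.
Criminal history: 2 prior points → Category A (0-6).
Level 6 falls in the 6-7 band.
Grid: Level 6-7 × Category A = 60-84 weeks.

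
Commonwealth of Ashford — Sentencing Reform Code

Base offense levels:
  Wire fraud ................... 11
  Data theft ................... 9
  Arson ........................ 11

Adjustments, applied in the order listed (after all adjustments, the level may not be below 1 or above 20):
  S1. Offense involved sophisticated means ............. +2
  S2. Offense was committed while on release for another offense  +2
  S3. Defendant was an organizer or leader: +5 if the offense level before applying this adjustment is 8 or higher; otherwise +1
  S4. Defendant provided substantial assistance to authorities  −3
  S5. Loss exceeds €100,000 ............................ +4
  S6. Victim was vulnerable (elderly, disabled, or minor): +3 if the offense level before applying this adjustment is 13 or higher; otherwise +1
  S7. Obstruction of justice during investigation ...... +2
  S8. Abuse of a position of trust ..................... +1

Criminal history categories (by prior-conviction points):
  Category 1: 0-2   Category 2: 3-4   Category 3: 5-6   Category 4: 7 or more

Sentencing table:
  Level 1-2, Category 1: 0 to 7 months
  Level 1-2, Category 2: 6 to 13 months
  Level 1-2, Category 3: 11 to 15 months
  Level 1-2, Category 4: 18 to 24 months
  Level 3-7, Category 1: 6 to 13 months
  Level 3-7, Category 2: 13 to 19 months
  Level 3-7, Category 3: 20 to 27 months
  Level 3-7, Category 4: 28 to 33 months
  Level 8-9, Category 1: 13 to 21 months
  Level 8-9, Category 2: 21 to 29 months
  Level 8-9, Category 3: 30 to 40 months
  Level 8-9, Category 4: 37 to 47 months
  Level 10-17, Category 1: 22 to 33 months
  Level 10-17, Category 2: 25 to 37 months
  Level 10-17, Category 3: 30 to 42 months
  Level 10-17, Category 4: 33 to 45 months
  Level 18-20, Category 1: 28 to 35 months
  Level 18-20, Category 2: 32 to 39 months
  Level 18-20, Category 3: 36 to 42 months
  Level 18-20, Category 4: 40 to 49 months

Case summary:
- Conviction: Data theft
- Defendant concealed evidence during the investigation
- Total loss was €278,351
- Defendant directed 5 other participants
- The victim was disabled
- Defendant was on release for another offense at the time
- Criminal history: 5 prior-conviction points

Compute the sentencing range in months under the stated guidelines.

36-42 months

Base offense level for data theft: 9.
S2 applies: 9 + 2 = 11.
S3 applies (level before this adjustment is 11 ≥ 8, so +5): 11 + 5 = 16.
S5 applies: 16 + 4 = 20.
S6 applies (level before this adjustment is 20 ≥ 13, so +3): 20 + 3 = 23.
S7 applies: 23 + 2 = 25.
S8 does not apply.
Level 25 exceeds the maximum of 20; capped at 20.
Final offense level: 20.
Criminal history: 5 prior points → Category 3 (5-6).
Level 20 falls in the 18-20 band.
Grid: Level 18-20 × Category 3 = 36-42 months.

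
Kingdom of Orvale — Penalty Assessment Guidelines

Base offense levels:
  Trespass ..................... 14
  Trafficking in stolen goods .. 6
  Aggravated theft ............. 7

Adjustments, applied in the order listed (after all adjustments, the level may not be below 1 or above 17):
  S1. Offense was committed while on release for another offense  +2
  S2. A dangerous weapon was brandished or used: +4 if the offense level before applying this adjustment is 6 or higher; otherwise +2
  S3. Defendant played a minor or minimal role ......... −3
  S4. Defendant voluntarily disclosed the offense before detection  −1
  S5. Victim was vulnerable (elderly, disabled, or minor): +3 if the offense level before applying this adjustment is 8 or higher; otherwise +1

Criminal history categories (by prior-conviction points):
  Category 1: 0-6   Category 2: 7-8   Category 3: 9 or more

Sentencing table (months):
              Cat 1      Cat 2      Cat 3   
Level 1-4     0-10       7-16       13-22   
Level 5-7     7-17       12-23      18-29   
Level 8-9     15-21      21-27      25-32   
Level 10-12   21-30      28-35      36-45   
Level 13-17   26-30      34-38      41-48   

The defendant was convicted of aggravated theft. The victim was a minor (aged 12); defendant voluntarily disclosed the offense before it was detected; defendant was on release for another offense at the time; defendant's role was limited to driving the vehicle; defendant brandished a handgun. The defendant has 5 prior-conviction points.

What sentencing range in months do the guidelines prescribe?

21-30 months

Base offense level for aggravated theft: 7.
S1 applies: 7 + 2 = 9.
S2 applies (level before this adjustment is 9 ≥ 6, so +4): 9 + 4 = 13.
S3 applies: 13 − 3 = 10.
S4 applies: 10 − 1 = 9.
S5 applies (level before this adjustment is 9 ≥ 8, so +3): 9 + 3 = 12.
Final offense level: 12.
Criminal history: 5 prior points → Category 1 (0-6).
Level 12 falls in the 10-12 band.
Grid: Level 10-12 × Category 1 = 21-30 months.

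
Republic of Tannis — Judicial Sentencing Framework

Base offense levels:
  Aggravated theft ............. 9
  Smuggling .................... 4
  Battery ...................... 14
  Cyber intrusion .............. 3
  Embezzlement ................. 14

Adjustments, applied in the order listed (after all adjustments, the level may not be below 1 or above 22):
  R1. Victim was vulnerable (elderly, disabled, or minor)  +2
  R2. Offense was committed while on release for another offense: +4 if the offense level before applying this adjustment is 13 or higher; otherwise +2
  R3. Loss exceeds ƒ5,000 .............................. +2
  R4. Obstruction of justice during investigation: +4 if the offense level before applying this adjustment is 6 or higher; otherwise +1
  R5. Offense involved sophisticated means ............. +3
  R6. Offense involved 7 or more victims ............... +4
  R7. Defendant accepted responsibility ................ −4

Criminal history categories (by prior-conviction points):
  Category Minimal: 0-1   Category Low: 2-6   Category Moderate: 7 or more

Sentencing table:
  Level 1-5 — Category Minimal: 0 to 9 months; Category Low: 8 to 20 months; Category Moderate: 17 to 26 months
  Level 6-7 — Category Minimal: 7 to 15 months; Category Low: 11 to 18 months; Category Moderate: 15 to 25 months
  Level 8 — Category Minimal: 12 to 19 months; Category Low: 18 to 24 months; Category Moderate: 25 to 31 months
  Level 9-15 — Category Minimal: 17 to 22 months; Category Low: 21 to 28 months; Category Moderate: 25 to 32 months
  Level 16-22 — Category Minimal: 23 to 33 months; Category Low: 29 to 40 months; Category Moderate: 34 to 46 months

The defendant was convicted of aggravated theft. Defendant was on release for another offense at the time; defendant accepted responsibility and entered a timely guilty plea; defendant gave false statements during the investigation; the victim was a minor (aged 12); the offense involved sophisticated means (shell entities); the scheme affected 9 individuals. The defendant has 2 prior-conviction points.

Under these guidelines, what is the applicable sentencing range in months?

29-40 months

Base offense level for aggravated theft: 9.
R1 applies: 9 + 2 = 11.
R2 applies (level before this adjustment is 11 < 13, so +2): 11 + 2 = 13.
R4 applies (level before this adjustment is 13 ≥ 6, so +4): 13 + 4 = 17.
R5 applies: 17 + 3 = 20.
R6 applies: 20 + 4 = 24.
R7 applies: 24 − 4 = 20.
Final offense level: 20.
Criminal history: 2 prior points → Category Low (2-6).
Level 20 falls in the 16-22 band.
Grid: Level 16-22 × Category Low = 29-40 months.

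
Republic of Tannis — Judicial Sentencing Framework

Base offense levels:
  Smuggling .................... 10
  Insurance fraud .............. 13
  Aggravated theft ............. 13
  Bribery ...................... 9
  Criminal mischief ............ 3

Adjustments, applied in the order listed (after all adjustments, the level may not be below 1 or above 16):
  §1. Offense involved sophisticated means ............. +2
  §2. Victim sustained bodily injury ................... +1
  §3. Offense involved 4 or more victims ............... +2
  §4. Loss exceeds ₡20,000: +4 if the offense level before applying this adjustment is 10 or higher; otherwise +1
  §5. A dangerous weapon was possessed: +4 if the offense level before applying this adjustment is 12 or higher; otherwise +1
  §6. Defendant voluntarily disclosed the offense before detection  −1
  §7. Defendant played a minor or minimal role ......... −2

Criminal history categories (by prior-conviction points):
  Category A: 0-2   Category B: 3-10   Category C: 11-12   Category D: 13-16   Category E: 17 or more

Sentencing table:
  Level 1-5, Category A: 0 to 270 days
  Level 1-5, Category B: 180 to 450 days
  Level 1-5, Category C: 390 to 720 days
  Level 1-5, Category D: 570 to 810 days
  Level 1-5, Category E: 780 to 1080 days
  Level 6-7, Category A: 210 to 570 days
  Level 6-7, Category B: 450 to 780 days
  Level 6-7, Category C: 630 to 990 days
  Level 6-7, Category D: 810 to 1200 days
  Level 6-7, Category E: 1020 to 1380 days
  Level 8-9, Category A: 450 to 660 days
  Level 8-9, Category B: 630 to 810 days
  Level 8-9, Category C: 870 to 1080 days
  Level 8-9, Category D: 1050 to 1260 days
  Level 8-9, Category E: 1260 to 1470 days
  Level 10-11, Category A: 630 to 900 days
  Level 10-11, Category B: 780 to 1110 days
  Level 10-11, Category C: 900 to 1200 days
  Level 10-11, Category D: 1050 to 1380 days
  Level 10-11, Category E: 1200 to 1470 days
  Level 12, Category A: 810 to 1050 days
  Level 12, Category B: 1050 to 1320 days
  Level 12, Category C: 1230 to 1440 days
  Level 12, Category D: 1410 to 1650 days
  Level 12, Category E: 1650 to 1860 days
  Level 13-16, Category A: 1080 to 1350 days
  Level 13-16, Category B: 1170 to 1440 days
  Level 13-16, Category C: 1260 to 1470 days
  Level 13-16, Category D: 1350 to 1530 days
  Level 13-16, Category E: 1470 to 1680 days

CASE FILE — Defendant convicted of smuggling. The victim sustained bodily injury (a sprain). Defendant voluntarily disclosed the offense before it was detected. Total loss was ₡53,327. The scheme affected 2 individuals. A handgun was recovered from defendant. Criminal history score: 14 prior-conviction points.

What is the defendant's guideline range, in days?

1350-1530 days

Base offense level for smuggling: 10.
§1 does not apply.
§2 applies: 10 + 1 = 11.
§4 applies (level before this adjustment is 11 ≥ 10, so +4): 11 + 4 = 15.
§5 applies (level before this adjustment is 15 ≥ 12, so +4): 15 + 4 = 19.
§6 applies: 19 − 1 = 18.
Level 18 exceeds the maximum of 16; capped at 16.
Final offense level: 16.
Criminal history: 14 prior points → Category D (13-16).
Level 16 falls in the 13-16 band.
Grid: Level 13-16 × Category D = 1350-1530 days.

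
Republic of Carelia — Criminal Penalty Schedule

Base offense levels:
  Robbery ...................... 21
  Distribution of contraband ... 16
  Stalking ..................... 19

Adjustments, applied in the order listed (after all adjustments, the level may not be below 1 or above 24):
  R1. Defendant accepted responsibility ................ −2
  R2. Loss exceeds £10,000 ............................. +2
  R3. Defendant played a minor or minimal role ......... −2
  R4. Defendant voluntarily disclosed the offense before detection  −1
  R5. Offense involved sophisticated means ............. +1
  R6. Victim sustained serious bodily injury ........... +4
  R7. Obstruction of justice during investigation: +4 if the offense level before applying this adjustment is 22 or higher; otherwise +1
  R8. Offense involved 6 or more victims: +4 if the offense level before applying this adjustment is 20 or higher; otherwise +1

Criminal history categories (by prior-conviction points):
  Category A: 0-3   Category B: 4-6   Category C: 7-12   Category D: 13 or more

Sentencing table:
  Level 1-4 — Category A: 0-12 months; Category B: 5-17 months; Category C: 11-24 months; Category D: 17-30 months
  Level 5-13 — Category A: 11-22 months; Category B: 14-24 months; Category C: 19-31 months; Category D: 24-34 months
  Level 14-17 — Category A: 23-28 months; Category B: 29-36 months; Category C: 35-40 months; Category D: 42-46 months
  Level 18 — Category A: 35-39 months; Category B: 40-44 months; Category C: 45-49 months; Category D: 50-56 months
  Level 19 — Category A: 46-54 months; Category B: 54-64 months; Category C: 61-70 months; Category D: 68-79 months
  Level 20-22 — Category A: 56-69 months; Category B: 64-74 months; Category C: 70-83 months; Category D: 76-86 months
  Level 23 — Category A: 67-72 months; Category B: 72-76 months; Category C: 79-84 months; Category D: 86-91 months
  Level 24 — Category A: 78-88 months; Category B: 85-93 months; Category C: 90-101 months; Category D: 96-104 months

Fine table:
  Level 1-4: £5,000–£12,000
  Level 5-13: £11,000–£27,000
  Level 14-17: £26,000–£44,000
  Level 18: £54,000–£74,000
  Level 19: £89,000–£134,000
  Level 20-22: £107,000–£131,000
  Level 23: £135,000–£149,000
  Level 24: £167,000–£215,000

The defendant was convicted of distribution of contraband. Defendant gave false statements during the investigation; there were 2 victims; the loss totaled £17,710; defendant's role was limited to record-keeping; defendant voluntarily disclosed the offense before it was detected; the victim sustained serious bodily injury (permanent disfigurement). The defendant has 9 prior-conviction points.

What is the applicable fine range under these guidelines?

£107,000–£131,000

Base offense level for distribution of contraband: 16.
R1 does not apply.
R2 applies: 16 + 2 = 18.
R3 applies: 18 − 2 = 16.
R4 applies: 16 − 1 = 15.
R5 does not apply.
R6 applies: 15 + 4 = 19.
R7 applies (level before this adjustment is 19 < 22, so +1): 19 + 1 = 20.
R8 does not apply.
Final offense level: 20.
Level 20 falls in the 20-22 band.
Fine table: Level 20-22 → £107,000–£131,000.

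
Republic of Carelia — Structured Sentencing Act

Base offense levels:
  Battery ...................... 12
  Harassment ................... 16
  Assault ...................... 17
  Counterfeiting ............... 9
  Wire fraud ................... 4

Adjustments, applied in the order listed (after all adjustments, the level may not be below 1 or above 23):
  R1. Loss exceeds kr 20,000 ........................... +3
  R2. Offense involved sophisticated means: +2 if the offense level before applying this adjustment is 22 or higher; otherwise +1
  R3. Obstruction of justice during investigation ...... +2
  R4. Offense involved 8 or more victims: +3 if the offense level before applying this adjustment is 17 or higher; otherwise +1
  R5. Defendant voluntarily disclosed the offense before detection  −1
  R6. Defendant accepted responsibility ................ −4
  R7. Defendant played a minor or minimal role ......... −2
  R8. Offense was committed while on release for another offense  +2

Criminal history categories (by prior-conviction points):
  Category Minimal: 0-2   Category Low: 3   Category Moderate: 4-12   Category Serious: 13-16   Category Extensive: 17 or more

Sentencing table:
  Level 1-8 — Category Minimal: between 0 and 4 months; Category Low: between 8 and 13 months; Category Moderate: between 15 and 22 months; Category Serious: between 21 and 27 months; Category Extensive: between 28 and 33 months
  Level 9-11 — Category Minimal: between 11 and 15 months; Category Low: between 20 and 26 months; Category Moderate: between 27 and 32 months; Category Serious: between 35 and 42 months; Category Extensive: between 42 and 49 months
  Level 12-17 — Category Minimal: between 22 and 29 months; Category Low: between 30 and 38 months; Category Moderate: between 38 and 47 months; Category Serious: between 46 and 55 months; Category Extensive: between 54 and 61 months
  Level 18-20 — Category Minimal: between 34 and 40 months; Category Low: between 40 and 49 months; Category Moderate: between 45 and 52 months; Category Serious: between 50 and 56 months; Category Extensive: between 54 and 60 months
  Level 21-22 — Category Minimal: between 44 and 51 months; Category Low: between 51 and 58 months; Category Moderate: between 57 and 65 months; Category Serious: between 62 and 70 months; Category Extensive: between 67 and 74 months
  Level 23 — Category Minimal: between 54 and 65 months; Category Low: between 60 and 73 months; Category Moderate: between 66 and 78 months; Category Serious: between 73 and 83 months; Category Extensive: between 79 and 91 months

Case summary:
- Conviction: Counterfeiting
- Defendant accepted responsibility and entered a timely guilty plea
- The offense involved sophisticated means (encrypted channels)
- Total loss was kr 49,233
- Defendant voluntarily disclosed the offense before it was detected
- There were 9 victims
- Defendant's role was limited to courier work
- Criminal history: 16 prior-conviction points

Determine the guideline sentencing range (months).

21-27 months

Base offense level for counterfeiting: 9.
R1 applies: 9 + 3 = 12.
R2 applies (level before this adjustment is 12 < 22, so +1): 12 + 1 = 13.
R3 does not apply.
R4 applies (level before this adjustment is 13 < 17, so +1): 13 + 1 = 14.
R5 applies: 14 − 1 = 13.
R6 applies: 13 − 4 = 9.
R7 applies: 9 − 2 = 7.
R8 does not apply.
Final offense level: 7.
Criminal history: 16 prior points → Category Serious (13-16).
Level 7 falls in the 1-8 band.
Grid: Level 1-8 × Category Serious = 21-27 months.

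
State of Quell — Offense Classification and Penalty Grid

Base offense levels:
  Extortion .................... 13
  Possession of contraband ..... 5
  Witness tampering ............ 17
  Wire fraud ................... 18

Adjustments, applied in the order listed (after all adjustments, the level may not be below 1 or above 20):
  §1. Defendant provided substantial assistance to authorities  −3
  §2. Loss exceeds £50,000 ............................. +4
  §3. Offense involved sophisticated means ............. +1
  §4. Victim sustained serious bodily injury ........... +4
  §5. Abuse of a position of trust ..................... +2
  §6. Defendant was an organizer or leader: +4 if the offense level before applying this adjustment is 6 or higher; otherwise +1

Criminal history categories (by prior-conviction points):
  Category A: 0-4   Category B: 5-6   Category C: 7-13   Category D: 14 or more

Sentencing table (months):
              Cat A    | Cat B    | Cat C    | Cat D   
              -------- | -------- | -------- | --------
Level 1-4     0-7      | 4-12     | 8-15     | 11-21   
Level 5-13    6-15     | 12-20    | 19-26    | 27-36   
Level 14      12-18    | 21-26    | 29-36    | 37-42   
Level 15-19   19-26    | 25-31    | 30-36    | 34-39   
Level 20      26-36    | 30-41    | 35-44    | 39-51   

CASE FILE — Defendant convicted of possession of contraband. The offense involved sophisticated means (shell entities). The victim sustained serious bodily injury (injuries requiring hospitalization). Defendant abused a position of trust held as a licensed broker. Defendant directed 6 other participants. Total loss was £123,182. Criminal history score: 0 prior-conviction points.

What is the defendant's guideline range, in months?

26-36 months

Base offense level for possession of contraband: 5.
§1 does not apply.
§2 applies: 5 + 4 = 9.
§3 applies: 9 + 1 = 10.
§4 applies: 10 + 4 = 14.
§5 applies: 14 + 2 = 16.
§6 applies (level before this adjustment is 16 ≥ 6, so +4): 16 + 4 = 20.
Final offense level: 20.
Criminal history: 0 prior points → Category A (0-4).
Level 20 falls in the 20 band.
Grid: Level 20 × Category A = 26-36 months.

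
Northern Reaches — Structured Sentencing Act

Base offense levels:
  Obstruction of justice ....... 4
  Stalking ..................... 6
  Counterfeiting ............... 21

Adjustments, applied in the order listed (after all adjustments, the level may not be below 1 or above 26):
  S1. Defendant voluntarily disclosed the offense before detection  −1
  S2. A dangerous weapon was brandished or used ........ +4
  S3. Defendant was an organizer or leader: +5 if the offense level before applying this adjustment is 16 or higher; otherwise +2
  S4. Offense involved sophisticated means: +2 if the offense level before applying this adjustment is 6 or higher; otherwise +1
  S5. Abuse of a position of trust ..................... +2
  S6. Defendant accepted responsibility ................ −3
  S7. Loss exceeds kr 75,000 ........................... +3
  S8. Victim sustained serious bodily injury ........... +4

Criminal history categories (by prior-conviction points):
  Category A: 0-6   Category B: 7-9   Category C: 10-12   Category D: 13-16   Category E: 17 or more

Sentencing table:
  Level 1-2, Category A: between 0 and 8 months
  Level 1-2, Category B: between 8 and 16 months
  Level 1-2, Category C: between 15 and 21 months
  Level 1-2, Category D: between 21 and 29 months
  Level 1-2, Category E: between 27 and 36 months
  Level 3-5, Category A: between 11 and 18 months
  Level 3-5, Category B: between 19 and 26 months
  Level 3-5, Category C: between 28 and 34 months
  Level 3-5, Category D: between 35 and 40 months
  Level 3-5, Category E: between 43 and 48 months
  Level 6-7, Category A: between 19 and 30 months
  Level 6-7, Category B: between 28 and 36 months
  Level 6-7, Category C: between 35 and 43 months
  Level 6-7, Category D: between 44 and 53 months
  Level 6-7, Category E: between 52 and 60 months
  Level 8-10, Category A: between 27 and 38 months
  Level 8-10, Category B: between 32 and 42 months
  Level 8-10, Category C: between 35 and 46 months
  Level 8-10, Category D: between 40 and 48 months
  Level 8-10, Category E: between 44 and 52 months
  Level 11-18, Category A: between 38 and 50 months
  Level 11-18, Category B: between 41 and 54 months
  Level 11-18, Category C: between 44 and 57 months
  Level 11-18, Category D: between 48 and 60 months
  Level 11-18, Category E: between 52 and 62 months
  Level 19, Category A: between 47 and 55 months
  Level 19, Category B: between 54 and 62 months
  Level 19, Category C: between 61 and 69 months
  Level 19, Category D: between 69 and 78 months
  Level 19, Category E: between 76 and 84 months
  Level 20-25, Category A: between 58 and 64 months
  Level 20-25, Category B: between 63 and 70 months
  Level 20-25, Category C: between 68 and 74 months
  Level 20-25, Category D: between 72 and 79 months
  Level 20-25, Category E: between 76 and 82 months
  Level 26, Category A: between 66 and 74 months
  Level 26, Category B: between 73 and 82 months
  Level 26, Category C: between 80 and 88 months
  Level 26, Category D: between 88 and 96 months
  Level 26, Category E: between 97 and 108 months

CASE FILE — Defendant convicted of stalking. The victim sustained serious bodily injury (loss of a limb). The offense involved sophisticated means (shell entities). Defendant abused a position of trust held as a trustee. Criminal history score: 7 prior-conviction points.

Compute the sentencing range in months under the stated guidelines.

Base offense level for stalking: 6.
S1 does not apply.
S4 applies (level before this adjustment is 6 ≥ 6, so +2): 6 + 2 = 8.
S5 applies: 8 + 2 = 10.
S6 does not apply.
S8 applies: 10 + 4 = 14.
Final offense level: 14.
Criminal history: 7 prior points → Category B (7-9).
Level 14 falls in the 11-18 band.
Grid: Level 11-18 × Category B = 41-54 months.

41-54 months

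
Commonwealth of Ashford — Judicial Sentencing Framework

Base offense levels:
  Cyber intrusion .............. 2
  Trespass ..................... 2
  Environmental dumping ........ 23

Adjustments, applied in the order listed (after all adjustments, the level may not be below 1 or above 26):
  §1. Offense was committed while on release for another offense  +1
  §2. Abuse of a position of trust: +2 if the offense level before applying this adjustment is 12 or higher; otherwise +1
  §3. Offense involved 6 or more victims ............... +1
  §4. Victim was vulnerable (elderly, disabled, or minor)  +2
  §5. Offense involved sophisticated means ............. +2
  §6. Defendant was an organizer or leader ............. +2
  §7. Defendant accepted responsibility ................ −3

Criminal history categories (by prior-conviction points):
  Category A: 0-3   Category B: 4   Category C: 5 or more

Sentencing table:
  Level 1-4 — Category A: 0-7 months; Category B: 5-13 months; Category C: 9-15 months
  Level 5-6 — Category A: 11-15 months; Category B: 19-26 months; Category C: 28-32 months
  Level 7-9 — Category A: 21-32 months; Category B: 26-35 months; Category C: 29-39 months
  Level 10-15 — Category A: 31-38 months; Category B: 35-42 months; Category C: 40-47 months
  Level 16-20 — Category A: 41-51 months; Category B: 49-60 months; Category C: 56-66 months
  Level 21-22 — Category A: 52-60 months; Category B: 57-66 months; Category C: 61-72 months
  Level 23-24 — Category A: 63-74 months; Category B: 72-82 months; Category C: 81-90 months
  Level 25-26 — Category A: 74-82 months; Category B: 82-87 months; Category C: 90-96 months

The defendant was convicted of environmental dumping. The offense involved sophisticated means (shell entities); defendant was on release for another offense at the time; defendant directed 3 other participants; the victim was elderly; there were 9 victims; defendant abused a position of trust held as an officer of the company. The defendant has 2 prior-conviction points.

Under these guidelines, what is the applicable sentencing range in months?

74-82 months

Base offense level for environmental dumping: 23.
§1 applies: 23 + 1 = 24.
§2 applies (level before this adjustment is 24 ≥ 12, so +2): 24 + 2 = 26.
§3 applies: 26 + 1 = 27.
§4 applies: 27 + 2 = 29.
§5 applies: 29 + 2 = 31.
§6 applies: 31 + 2 = 33.
Level 33 exceeds the maximum of 26; capped at 26.
Final offense level: 26.
Criminal history: 2 prior points → Category A (0-3).
Level 26 falls in the 25-26 band.
Grid: Level 25-26 × Category A = 74-82 months.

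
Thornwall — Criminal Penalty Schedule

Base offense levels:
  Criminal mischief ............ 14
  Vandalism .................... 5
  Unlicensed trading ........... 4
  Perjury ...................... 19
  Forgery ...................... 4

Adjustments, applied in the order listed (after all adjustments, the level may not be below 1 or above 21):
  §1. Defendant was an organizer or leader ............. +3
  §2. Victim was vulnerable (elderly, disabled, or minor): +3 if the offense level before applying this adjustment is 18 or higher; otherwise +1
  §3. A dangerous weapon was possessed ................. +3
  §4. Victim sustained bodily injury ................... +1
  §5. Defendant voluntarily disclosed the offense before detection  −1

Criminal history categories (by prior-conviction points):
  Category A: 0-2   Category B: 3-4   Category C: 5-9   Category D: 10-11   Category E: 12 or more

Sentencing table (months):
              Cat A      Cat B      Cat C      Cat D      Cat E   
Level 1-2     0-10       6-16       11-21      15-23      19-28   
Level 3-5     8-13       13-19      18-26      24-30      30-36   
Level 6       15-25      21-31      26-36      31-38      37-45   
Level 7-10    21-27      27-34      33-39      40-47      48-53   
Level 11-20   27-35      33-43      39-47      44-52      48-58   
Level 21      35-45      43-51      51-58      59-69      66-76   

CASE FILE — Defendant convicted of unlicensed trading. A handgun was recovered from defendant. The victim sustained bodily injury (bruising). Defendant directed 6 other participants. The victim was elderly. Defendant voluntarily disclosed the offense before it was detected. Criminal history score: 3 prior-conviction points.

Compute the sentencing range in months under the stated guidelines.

Base offense level for unlicensed trading: 4.
§1 applies: 4 + 3 = 7.
§2 applies (level before this adjustment is 7 < 18, so +1): 7 + 1 = 8.
§3 applies: 8 + 3 = 11.
§4 applies: 11 + 1 = 12.
§5 applies: 12 − 1 = 11.
Final offense level: 11.
Criminal history: 3 prior points → Category B (3-4).
Level 11 falls in the 11-20 band.
Grid: Level 11-20 × Category B = 33-43 months.

33-43 months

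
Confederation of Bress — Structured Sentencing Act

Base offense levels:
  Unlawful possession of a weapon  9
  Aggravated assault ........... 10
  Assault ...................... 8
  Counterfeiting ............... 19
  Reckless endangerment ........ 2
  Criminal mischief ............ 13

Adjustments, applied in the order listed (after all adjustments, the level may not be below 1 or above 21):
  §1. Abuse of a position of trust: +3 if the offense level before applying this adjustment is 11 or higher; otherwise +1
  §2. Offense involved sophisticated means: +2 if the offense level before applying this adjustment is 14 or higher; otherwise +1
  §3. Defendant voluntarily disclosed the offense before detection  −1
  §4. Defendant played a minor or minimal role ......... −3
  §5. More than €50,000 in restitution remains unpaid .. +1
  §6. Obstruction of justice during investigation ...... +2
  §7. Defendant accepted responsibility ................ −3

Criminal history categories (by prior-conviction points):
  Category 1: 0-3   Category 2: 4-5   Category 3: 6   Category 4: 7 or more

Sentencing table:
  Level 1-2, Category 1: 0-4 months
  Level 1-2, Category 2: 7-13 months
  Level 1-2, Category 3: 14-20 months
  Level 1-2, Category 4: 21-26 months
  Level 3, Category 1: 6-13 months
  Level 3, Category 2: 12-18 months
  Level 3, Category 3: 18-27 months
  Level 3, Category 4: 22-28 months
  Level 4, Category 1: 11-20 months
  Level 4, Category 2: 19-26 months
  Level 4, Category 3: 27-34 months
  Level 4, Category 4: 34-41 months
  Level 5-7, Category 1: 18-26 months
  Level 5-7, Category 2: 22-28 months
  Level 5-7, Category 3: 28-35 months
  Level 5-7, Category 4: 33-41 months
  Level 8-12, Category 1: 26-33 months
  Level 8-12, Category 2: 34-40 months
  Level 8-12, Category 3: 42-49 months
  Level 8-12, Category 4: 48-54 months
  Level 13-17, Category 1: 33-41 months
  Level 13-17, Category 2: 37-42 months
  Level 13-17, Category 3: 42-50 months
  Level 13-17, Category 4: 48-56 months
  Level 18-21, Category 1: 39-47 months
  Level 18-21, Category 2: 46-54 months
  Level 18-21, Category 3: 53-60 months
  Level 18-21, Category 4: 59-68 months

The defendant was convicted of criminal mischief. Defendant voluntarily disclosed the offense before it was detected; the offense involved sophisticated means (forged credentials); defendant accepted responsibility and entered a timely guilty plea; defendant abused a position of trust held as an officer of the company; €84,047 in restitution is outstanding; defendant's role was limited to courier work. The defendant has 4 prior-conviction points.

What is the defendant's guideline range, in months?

Base offense level for criminal mischief: 13.
§1 applies (level before this adjustment is 13 ≥ 11, so +3): 13 + 3 = 16.
§2 applies (level before this adjustment is 16 ≥ 14, so +2): 16 + 2 = 18.
§3 applies: 18 − 1 = 17.
§4 applies: 17 − 3 = 14.
§5 applies: 14 + 1 = 15.
§7 applies: 15 − 3 = 12.
Final offense level: 12.
Criminal history: 4 prior points → Category 2 (4-5).
Level 12 falls in the 8-12 band.
Grid: Level 8-12 × Category 2 = 34-40 months.

34-40 months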